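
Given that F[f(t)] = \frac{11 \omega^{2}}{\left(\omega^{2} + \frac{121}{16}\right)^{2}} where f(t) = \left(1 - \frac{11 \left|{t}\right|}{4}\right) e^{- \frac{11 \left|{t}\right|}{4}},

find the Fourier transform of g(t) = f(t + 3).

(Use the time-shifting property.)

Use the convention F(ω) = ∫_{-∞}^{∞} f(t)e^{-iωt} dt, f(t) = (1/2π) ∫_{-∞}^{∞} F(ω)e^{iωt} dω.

F[g](ω) = \frac{2816 \omega^{2} e^{3 i \omega}}{\left(16 \omega^{2} + 121\right)^{2}}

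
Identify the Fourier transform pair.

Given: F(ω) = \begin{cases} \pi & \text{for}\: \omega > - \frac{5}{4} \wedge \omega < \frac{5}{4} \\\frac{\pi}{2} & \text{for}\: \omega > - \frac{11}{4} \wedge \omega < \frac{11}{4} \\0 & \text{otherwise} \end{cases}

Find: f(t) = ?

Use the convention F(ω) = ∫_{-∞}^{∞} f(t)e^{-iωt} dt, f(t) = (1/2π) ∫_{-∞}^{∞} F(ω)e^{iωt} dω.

f(t) = \frac{\sin{\left(2 t \right)} \cos{\left(\frac{3 t}{4} \right)}}{t}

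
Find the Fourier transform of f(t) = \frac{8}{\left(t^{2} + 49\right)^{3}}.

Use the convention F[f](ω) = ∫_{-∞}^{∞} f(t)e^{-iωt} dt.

F(ω) = \frac{\pi \left(49 \omega^{2} + 21 \left|{\omega}\right| + 3\right) e^{- 7 \left|{\omega}\right|}}{16807}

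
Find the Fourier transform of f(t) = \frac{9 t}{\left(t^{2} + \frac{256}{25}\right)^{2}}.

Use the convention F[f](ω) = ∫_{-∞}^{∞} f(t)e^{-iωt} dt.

F(ω) = - \frac{45 i \pi \omega e^{- \frac{16 \left|{\omega}\right|}{5}}}{32}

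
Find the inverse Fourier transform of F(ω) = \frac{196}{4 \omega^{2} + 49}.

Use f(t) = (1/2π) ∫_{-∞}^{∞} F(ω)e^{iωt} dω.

f(t) = 7 e^{- \frac{7 \left|{t}\right|}{2}}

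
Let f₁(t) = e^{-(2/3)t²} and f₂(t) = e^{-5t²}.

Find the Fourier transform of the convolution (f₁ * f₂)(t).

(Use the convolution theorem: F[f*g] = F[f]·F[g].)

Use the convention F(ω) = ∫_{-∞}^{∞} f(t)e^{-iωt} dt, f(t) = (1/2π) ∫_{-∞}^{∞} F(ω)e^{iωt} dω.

F[f₁*f₂](ω) = \frac{\sqrt{30} \pi e^{- \frac{17 \omega^{2}}{40}}}{10}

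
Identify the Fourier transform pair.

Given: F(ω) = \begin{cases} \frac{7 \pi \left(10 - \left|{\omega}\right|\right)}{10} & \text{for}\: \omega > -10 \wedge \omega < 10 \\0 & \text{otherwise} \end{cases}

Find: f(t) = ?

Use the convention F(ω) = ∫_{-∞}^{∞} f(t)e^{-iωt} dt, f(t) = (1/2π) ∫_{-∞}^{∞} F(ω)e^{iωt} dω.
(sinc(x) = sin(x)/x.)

f(t) = 35 \operatorname{sinc}^{2}{\left(5 t \right)}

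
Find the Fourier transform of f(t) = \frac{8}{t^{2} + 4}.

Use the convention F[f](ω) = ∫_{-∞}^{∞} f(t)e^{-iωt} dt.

F(ω) = 4 \pi e^{- 2 \left|{\omega}\right|}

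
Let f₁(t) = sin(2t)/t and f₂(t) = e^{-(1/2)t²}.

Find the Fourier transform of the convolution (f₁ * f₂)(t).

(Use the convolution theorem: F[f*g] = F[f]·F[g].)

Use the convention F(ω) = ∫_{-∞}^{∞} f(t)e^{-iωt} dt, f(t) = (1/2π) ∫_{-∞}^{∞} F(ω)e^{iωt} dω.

F[f₁*f₂](ω) = \begin{cases} \sqrt{2} \pi^{\frac{3}{2}} e^{- \frac{\omega^{2}}{2}} & \text{for}\: \omega > -2 \wedge \omega < 2 \\0 & \text{otherwise} \end{cases}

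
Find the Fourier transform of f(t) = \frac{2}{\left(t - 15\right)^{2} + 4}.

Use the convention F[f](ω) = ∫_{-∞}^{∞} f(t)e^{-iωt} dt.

F(ω) = \pi e^{- 15 i \omega - 2 \left|{\omega}\right|}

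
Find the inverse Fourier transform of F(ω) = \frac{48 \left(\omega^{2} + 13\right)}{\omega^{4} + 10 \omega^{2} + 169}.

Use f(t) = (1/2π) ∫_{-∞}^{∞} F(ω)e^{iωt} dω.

f(t) = 8 e^{- 3 \left|{t}\right|} \cos{\left(2 \left|{t}\right| \right)}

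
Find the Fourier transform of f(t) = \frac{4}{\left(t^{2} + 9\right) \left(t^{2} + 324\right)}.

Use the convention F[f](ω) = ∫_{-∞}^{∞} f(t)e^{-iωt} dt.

F(ω) = \frac{2 \pi \left(6 e^{15 \left|{\omega}\right|} - 1\right) e^{- 18 \left|{\omega}\right|}}{2835}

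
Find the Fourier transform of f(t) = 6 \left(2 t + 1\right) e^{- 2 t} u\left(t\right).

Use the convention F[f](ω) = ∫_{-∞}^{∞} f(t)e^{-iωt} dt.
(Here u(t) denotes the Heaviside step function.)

F(ω) = \frac{6 \left(- i \omega - 4\right)}{\omega^{2} - 4 i \omega - 4}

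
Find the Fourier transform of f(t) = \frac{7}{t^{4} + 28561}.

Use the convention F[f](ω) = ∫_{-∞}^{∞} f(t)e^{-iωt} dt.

F(ω) = \frac{7 \pi e^{- \frac{13 \sqrt{2} \left|{\omega}\right|}{2}} \sin{\left(\frac{13 \sqrt{2} \left|{\omega}\right|}{2} + \frac{\pi}{4} \right)}}{2197}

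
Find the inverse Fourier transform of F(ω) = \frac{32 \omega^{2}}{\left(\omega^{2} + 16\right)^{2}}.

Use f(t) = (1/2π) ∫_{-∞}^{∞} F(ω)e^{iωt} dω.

f(t) = 2 \left(1 - 4 \left|{t}\right|\right) e^{- 4 \left|{t}\right|}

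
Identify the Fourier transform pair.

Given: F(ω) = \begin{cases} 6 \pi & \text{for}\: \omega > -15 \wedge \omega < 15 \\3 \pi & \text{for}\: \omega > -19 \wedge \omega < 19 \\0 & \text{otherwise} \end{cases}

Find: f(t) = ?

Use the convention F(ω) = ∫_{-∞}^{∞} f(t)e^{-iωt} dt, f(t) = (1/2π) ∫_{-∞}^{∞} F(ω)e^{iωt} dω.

f(t) = \frac{6 \sin{\left(17 t \right)} \cos{\left(2 t \right)}}{t}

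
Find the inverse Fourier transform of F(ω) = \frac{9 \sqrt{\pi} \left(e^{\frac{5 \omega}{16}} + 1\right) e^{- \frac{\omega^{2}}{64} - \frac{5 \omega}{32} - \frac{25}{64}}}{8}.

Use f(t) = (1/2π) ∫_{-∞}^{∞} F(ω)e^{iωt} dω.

f(t) = 9 e^{- 16 t^{2}} \cos{\left(5 t \right)}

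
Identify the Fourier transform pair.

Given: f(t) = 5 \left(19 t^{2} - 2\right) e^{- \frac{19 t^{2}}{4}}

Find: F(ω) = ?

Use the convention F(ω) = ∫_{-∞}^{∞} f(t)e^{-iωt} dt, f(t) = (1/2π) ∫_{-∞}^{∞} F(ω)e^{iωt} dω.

F(ω) = - \frac{40 \sqrt{19} \sqrt{\pi} \omega^{2} e^{- \frac{\omega^{2}}{19}}}{361}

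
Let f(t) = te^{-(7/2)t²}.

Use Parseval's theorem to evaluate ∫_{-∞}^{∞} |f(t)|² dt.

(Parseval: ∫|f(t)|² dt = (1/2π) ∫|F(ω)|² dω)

∫|f(t)|² dt = \frac{\sqrt{7} \sqrt{\pi}}{98}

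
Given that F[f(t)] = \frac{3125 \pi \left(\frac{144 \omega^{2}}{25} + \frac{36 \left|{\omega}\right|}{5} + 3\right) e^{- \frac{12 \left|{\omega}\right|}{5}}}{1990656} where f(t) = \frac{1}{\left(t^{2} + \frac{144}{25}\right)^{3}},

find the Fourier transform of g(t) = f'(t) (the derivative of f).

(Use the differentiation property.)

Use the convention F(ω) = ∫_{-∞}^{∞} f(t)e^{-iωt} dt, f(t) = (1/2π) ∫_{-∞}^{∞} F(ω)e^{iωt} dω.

F[g](ω) = \frac{125 i \pi \omega \left(48 \omega^{2} + 60 \left|{\omega}\right| + 25\right) e^{- \frac{12 \left|{\omega}\right|}{5}}}{663552}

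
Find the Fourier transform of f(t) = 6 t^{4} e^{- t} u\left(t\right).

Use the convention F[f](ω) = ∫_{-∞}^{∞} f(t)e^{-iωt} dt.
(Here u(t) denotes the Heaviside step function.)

F(ω) = \frac{144}{\left(i \omega + 1\right)^{5}}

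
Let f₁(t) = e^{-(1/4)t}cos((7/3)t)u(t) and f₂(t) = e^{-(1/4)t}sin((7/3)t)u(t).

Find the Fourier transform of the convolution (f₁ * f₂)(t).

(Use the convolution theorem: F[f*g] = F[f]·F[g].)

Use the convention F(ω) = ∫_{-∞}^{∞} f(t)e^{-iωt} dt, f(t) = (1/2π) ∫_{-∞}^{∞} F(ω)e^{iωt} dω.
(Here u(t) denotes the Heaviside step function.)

F[f₁*f₂](ω) = \frac{12096 \left(4 i \omega + 1\right)}{\left(9 \left(4 i \omega + 1\right)^{2} + 784\right)^{2}}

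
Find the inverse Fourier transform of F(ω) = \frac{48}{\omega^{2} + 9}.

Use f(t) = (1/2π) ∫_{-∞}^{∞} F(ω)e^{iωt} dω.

f(t) = 8 e^{- 3 \left|{t}\right|}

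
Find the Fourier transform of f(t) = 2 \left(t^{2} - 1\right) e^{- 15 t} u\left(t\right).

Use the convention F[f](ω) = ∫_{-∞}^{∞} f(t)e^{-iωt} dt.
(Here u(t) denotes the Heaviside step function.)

F(ω) = \frac{2 \left(2 i \omega - \left(i \omega + 15\right)^{3} + 30\right)}{\left(i \omega + 15\right)^{4}}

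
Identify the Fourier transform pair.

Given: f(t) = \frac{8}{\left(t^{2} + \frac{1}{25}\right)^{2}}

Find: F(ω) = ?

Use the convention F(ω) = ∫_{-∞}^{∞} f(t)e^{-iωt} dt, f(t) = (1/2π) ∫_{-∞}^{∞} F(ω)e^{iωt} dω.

F(ω) = 100 \pi \left(\left|{\omega}\right| + 5\right) e^{- \frac{\left|{\omega}\right|}{5}}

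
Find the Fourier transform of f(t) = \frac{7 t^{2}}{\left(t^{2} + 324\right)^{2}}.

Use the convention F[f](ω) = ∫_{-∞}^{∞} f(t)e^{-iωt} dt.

F(ω) = \frac{7 \pi \left(1 - 18 \left|{\omega}\right|\right) e^{- 18 \left|{\omega}\right|}}{36}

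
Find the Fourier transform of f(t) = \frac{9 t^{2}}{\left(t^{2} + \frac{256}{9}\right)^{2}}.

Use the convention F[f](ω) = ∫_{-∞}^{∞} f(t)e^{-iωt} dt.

F(ω) = \frac{9 \pi \left(3 - 16 \left|{\omega}\right|\right) e^{- \frac{16 \left|{\omega}\right|}{3}}}{32}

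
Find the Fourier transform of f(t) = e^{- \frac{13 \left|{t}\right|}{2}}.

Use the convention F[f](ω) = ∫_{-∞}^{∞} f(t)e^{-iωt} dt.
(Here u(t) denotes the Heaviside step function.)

F(ω) = \frac{52}{4 \omega^{2} + 169}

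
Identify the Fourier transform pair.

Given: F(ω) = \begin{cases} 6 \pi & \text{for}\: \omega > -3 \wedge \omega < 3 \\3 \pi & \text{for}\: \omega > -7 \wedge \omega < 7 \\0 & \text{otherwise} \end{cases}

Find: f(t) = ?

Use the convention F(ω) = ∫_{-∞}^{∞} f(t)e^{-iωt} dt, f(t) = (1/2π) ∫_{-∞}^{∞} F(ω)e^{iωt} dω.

f(t) = \frac{6 \sin{\left(5 t \right)} \cos{\left(2 t \right)}}{t}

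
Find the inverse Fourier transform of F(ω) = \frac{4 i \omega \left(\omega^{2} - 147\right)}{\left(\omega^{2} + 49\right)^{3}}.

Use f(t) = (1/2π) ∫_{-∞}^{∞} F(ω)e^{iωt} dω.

f(t) = t e^{- 7 \left|{t}\right|} \left|{t}\right|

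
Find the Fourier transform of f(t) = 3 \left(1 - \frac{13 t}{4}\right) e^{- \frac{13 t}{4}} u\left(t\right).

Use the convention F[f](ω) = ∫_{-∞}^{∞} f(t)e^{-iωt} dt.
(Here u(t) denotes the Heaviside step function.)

F(ω) = \frac{48 i \omega}{- 16 \omega^{2} + 104 i \omega + 169}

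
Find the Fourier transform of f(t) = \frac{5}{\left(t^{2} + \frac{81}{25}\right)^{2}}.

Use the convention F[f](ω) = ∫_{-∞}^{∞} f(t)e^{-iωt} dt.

F(ω) = \frac{125 \pi \left(9 \left|{\omega}\right| + 5\right) e^{- \frac{9 \left|{\omega}\right|}{5}}}{1458}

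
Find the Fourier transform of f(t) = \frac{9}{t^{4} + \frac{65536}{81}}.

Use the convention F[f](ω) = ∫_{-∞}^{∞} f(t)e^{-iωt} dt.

F(ω) = \frac{243 \pi e^{- \frac{8 \sqrt{2} \left|{\omega}\right|}{3}} \sin{\left(\frac{8 \sqrt{2} \left|{\omega}\right|}{3} + \frac{\pi}{4} \right)}}{4096}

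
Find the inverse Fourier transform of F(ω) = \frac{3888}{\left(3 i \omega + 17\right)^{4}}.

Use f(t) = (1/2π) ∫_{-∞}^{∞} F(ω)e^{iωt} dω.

f(t) = 8 t^{3} e^{- \frac{17 t}{3}} u\left(t\right)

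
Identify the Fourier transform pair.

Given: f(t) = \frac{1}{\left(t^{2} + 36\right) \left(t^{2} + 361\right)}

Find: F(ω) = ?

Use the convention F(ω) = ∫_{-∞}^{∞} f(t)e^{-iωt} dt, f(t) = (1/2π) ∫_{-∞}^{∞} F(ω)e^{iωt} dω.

F(ω) = \frac{\pi \left(19 e^{13 \left|{\omega}\right|} - 6\right) e^{- 19 \left|{\omega}\right|}}{37050}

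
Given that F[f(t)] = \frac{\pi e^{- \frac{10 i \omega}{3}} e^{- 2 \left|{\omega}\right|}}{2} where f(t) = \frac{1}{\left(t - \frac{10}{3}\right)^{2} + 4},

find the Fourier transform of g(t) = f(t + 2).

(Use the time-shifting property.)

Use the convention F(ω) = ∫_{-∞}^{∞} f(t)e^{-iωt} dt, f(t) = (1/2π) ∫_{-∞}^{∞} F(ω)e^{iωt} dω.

F[g](ω) = \frac{\pi e^{- \frac{4 i \omega}{3} - 2 \left|{\omega}\right|}}{2}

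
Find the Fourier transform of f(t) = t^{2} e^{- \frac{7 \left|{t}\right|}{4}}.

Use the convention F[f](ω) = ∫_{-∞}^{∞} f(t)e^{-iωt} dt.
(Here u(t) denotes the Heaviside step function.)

F(ω) = \frac{1792 \left(49 - 48 \omega^{2}\right)}{\left(16 \omega^{2} + 49\right)^{3}}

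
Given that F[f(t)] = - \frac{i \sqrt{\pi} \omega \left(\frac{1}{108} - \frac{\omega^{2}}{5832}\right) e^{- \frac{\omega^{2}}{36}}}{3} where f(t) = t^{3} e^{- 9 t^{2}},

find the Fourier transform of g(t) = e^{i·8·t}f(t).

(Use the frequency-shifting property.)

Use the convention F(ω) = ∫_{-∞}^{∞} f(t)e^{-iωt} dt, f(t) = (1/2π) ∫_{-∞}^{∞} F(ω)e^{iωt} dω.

F[g](ω) = \frac{i \sqrt{\pi} \left(\omega - 8\right) \left(\left(\omega - 8\right)^{2} - 54\right) e^{- \frac{\left(\omega - 8\right)^{2}}{36}}}{17496}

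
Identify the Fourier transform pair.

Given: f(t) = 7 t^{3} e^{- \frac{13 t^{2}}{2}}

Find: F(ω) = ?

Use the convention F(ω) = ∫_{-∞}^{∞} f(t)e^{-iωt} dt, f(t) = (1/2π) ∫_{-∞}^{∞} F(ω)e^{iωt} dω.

F(ω) = \frac{7 \sqrt{26} i \sqrt{\pi} \omega \left(\omega^{2} - 39\right) e^{- \frac{\omega^{2}}{26}}}{28561}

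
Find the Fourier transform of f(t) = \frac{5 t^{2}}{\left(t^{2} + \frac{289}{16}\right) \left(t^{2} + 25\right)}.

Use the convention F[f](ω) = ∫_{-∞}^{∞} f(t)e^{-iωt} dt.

F(ω) = \frac{400 \pi e^{- 5 \left|{\omega}\right|}}{111} - \frac{340 \pi e^{- \frac{17 \left|{\omega}\right|}{4}}}{111}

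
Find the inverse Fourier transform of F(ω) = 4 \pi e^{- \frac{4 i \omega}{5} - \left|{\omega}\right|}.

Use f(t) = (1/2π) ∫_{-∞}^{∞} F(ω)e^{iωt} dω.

f(t) = \frac{4}{\left(t - \frac{4}{5}\right)^{2} + 1}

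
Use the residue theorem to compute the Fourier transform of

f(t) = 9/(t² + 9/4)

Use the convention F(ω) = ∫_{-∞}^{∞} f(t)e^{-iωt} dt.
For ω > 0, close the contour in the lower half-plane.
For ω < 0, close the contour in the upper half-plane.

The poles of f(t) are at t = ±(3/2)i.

Let g(z) = f(z)e^{-iωz}; for large |z| the factor e^{-iωz} decays in the lower half-plane when ω > 0 and in the upper half-plane when ω < 0.

Case ω > 0 (lower half-plane, clockwise contour ⇒ F(ω) = -2πi·ΣRes):
  Res_{z = - \frac{3 i}{2}} g(z) = 3 i e^{- \frac{3 \omega}{2}}
  F(ω) = -2πi·ΣRes = 6 \pi e^{- \frac{3 \omega}{2}}

Case ω < 0 (upper half-plane, counterclockwise contour ⇒ F(ω) = +2πi·ΣRes):
  Res_{z = \frac{3 i}{2}} g(z) = - 3 i e^{\frac{3 \omega}{2}}
  F(ω) = 2πi·ΣRes = 6 \pi e^{\frac{3 \omega}{2}}

Both cases combine into a single formula in |ω|:

F(ω) = 6 \pi e^{- \frac{3 \left|{\omega}\right|}{2}}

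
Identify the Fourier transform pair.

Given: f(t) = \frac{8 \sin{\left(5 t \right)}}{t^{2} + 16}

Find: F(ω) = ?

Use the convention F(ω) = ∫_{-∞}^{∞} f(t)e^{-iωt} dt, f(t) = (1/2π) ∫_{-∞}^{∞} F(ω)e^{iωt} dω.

F(ω) = i \pi e^{- 4 \left|{\omega + 5}\right|} - i \pi e^{- 4 \left|{\omega - 5}\right|}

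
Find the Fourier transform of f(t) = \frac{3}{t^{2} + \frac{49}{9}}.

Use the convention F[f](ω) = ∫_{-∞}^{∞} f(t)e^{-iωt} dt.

F(ω) = \frac{9 \pi e^{- \frac{7 \left|{\omega}\right|}{3}}}{7}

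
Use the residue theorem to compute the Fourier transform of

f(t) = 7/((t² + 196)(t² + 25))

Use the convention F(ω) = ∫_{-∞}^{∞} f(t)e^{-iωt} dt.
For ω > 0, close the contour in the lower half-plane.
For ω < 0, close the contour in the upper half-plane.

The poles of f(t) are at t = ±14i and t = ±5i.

Let g(z) = f(z)e^{-iωz}; for large |z| the factor e^{-iωz} decays in the lower half-plane when ω > 0 and in the upper half-plane when ω < 0.

Case ω > 0 (lower half-plane, clockwise contour ⇒ F(ω) = -2πi·ΣRes):
  Res_{z = - 14 i} g(z) = - \frac{i e^{- 14 \omega}}{684}
  Res_{z = - 5 i} g(z) = \frac{7 i e^{- 5 \omega}}{1710}
  F(ω) = -2πi·ΣRes = \frac{\pi \left(14 e^{9 \omega} - 5\right) e^{- 14 \omega}}{1710}

Case ω < 0 (upper half-plane, counterclockwise contour ⇒ F(ω) = +2πi·ΣRes):
  Res_{z = 14 i} g(z) = \frac{i e^{14 \omega}}{684}
  Res_{z = 5 i} g(z) = - \frac{7 i e^{5 \omega}}{1710}
  F(ω) = 2πi·ΣRes = \frac{\pi \left(14 - 5 e^{9 \omega}\right) e^{5 \omega}}{1710}

Both cases combine into a single formula in |ω|:

F(ω) = \frac{\pi \left(14 e^{9 \left|{\omega}\right|} - 5\right) e^{- 14 \left|{\omega}\right|}}{1710}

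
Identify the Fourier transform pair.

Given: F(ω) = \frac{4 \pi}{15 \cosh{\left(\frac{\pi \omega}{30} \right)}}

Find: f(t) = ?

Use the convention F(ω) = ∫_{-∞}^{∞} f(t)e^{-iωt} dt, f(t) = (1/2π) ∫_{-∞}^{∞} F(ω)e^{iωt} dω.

f(t) = \frac{8}{e^{15 t} + e^{- 15 t}}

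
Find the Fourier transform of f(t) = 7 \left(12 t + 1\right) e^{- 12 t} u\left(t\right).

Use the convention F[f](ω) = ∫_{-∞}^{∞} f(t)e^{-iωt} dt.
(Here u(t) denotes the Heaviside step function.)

F(ω) = \frac{7 \left(- i \omega - 24\right)}{\omega^{2} - 24 i \omega - 144}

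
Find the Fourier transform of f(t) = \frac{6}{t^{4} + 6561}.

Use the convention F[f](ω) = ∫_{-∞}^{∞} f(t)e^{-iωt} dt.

F(ω) = \frac{2 \pi e^{- \frac{9 \sqrt{2} \left|{\omega}\right|}{2}} \sin{\left(\frac{9 \sqrt{2} \left|{\omega}\right|}{2} + \frac{\pi}{4} \right)}}{243}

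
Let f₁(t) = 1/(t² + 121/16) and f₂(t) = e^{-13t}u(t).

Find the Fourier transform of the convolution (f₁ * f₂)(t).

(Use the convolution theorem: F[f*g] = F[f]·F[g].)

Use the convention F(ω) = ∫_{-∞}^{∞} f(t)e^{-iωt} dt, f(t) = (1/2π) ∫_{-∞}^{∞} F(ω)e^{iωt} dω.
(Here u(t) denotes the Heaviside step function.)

F[f₁*f₂](ω) = \frac{4 \pi e^{- \frac{11 \left|{\omega}\right|}{4}}}{11 \left(i \omega + 13\right)}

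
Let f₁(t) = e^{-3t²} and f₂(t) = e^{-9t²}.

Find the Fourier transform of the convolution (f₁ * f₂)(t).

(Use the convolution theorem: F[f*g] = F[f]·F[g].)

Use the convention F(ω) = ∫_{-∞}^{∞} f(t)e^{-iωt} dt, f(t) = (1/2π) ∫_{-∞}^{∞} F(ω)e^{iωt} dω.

F[f₁*f₂](ω) = \frac{\sqrt{3} \pi e^{- \frac{\omega^{2}}{9}}}{9}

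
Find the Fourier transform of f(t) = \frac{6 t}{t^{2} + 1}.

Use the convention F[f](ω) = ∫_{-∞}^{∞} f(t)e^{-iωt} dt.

F(ω) = - 6 i \pi e^{- \left|{\omega}\right|} \operatorname{sign}{\left(\omega \right)}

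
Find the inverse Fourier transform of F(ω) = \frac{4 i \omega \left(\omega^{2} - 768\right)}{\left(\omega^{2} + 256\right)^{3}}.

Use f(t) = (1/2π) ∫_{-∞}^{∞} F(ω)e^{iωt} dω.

f(t) = t e^{- 16 \left|{t}\right|} \left|{t}\right|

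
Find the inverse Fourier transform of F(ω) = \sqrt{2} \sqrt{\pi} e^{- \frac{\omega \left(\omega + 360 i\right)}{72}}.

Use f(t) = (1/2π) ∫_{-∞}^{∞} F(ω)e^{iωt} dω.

f(t) = 6 e^{- 18 \left(t - 5\right)^{2}}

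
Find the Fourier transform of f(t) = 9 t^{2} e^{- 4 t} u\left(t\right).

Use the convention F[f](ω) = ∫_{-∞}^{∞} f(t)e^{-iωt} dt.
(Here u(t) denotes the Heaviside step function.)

F(ω) = \frac{18}{\left(i \omega + 4\right)^{3}}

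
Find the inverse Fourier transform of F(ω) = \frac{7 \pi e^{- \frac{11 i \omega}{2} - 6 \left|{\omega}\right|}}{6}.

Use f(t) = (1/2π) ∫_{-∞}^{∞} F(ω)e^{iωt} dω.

f(t) = \frac{7}{\left(t - \frac{11}{2}\right)^{2} + 36}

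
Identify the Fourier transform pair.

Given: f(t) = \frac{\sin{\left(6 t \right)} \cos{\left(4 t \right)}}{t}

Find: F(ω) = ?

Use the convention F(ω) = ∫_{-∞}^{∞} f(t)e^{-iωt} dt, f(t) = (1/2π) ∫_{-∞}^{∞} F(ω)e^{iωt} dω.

F(ω) = \begin{cases} \pi & \text{for}\: \omega > -2 \wedge \omega < 2 \\\frac{\pi}{2} & \text{for}\: \omega > -10 \wedge \omega < 10 \\0 & \text{otherwise} \end{cases}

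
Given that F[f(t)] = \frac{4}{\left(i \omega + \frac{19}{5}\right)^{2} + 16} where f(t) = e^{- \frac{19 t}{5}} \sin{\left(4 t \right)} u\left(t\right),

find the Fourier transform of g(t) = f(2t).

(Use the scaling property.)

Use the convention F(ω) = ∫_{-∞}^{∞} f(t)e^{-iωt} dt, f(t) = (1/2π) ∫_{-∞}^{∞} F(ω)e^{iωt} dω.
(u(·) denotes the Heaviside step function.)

F[g](ω) = \frac{200}{\left(5 i \omega + 38\right)^{2} + 1600}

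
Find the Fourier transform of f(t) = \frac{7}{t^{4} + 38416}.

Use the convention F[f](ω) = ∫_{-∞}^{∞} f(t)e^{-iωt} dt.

F(ω) = \frac{\pi e^{- 7 \sqrt{2} \left|{\omega}\right|} \sin{\left(7 \sqrt{2} \left|{\omega}\right| + \frac{\pi}{4} \right)}}{392}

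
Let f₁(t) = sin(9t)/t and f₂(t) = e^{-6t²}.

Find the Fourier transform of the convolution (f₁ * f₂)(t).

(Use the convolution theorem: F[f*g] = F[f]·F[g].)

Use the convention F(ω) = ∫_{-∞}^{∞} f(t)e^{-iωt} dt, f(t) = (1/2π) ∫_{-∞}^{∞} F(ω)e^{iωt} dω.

F[f₁*f₂](ω) = \begin{cases} \frac{\sqrt{6} \pi^{\frac{3}{2}} e^{- \frac{\omega^{2}}{24}}}{6} & \text{for}\: \omega > -9 \wedge \omega < 9 \\0 & \text{otherwise} \end{cases}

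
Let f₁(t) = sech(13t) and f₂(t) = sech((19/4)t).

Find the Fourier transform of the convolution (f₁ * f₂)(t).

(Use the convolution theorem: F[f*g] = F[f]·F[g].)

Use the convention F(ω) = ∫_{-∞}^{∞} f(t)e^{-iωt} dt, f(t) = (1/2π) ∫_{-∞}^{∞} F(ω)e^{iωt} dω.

F[f₁*f₂](ω) = \frac{4 \pi^{2}}{247 \cosh{\left(\frac{\pi \omega}{26} \right)} \cosh{\left(\frac{2 \pi \omega}{19} \right)}}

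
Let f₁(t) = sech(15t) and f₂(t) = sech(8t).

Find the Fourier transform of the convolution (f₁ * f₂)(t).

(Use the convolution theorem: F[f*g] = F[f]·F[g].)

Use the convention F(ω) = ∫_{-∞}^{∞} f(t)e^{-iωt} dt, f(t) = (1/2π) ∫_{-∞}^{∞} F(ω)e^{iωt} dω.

F[f₁*f₂](ω) = \frac{\pi^{2}}{120 \cosh{\left(\frac{\pi \omega}{30} \right)} \cosh{\left(\frac{\pi \omega}{16} \right)}}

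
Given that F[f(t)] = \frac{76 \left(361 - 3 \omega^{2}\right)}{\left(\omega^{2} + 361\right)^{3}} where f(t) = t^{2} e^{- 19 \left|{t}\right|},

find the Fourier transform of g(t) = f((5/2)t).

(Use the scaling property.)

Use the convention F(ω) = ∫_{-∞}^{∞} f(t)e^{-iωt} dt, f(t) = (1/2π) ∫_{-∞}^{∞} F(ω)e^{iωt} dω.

F[g](ω) = \frac{19000 \left(9025 - 12 \omega^{2}\right)}{\left(4 \omega^{2} + 9025\right)^{3}}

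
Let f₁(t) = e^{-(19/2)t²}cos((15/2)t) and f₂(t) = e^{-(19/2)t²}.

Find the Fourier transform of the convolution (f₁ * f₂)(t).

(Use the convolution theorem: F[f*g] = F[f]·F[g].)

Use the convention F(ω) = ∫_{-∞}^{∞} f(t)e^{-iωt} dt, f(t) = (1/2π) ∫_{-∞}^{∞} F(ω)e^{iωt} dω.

F[f₁*f₂](ω) = \frac{\pi \left(e^{\frac{15 \omega}{19}} + 1\right) e^{- \frac{\omega^{2}}{19} - \frac{15 \omega}{38} - \frac{225}{152}}}{19}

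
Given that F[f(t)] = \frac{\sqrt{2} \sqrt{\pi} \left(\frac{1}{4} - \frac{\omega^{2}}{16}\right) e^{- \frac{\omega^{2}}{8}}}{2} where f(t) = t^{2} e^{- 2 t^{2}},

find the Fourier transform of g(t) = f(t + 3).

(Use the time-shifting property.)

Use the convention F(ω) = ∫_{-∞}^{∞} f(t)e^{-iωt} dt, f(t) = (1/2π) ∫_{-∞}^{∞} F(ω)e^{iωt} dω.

F[g](ω) = \frac{\sqrt{2} \sqrt{\pi} \left(4 - \omega^{2}\right) e^{\frac{\omega \left(- \omega + 24 i\right)}{8}}}{32}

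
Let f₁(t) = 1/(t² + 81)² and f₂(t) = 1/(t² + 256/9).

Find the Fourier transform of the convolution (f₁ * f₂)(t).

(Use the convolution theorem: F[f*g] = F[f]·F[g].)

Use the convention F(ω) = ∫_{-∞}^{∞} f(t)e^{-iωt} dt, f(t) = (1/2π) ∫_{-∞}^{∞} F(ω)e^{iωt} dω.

F[f₁*f₂](ω) = \frac{\pi^{2} \left(9 \left|{\omega}\right| + 1\right) e^{- \frac{43 \left|{\omega}\right|}{3}}}{7776}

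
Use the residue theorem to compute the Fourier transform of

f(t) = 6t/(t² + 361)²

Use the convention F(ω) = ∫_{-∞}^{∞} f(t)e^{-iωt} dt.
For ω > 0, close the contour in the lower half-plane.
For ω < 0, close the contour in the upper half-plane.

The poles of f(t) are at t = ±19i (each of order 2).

Let g(z) = f(z)e^{-iωz}; for large |z| the factor e^{-iωz} decays in the lower half-plane when ω > 0 and in the upper half-plane when ω < 0.

Case ω > 0 (lower half-plane, clockwise contour ⇒ F(ω) = -2πi·ΣRes):
  Res_{z = - 19 i} g(z) = \frac{3 \omega e^{- 19 \omega}}{38} (pole of order 2)
  F(ω) = -2πi·ΣRes = - \frac{3 i \pi \omega e^{- 19 \omega}}{19}

Case ω < 0 (upper half-plane, counterclockwise contour ⇒ F(ω) = +2πi·ΣRes):
  Res_{z = 19 i} g(z) = - \frac{3 \omega e^{19 \omega}}{38} (pole of order 2)
  F(ω) = 2πi·ΣRes = - \frac{3 i \pi \omega e^{19 \omega}}{19}

Both cases combine into a single formula in |ω|:

F(ω) = - \frac{3 i \pi \omega e^{- 19 \left|{\omega}\right|}}{19}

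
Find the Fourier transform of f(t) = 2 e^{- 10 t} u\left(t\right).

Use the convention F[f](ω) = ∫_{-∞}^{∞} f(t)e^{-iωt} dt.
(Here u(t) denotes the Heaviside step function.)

F(ω) = \frac{2}{i \omega + 10}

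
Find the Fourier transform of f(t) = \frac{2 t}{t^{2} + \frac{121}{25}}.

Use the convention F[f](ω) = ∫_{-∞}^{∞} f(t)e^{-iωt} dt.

F(ω) = - 2 i \pi e^{- \frac{11 \left|{\omega}\right|}{5}} \operatorname{sign}{\left(\omega \right)}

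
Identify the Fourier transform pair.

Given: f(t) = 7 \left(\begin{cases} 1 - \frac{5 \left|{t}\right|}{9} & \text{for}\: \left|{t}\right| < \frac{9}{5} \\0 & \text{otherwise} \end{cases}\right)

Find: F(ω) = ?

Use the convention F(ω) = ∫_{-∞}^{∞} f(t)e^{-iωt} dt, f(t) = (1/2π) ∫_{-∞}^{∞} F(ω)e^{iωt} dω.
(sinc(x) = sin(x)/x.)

F(ω) = \frac{63 \operatorname{sinc}^{2}{\left(\frac{9 \omega}{10} \right)}}{5}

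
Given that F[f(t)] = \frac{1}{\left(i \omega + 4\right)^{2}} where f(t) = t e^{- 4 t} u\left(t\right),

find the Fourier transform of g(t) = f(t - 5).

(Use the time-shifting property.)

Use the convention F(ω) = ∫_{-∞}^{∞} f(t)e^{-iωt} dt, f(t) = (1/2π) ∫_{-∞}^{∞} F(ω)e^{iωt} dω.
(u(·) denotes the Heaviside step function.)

F[g](ω) = \frac{e^{- 5 i \omega}}{\left(i \omega + 4\right)^{2}}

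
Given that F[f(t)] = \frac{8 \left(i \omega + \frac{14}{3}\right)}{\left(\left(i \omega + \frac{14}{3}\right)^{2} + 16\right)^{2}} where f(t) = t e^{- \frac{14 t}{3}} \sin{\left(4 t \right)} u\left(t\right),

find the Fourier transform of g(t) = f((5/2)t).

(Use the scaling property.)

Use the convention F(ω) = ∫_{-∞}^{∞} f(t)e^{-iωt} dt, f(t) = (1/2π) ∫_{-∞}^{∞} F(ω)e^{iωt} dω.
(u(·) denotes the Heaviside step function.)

F[g](ω) = \frac{1350 \left(3 i \omega + 35\right)}{\left(\left(3 i \omega + 35\right)^{2} + 900\right)^{2}}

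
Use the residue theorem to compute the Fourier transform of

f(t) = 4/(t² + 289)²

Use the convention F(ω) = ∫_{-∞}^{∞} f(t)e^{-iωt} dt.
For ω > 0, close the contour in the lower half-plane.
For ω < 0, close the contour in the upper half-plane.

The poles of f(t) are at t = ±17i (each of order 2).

Let g(z) = f(z)e^{-iωz}; for large |z| the factor e^{-iωz} decays in the lower half-plane when ω > 0 and in the upper half-plane when ω < 0.

Case ω > 0 (lower half-plane, clockwise contour ⇒ F(ω) = -2πi·ΣRes):
  Res_{z = - 17 i} g(z) = \frac{i \left(17 \omega + 1\right) e^{- 17 \omega}}{4913} (pole of order 2)
  F(ω) = -2πi·ΣRes = \frac{2 \pi \left(17 \omega + 1\right) e^{- 17 \omega}}{4913}

Case ω < 0 (upper half-plane, counterclockwise contour ⇒ F(ω) = +2πi·ΣRes):
  Res_{z = 17 i} g(z) = \frac{i \left(17 \omega - 1\right) e^{17 \omega}}{4913} (pole of order 2)
  F(ω) = 2πi·ΣRes = \frac{2 \pi \left(1 - 17 \omega\right) e^{17 \omega}}{4913}

Both cases combine into a single formula in |ω|:

F(ω) = \frac{2 \pi \left(17 \left|{\omega}\right| + 1\right) e^{- 17 \left|{\omega}\right|}}{4913}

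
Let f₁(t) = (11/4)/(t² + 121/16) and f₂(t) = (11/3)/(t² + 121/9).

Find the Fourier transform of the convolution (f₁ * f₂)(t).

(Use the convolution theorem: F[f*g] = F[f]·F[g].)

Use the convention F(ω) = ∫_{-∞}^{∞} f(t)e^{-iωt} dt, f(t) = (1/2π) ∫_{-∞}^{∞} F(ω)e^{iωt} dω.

F[f₁*f₂](ω) = \pi^{2} e^{- \frac{77 \left|{\omega}\right|}{12}}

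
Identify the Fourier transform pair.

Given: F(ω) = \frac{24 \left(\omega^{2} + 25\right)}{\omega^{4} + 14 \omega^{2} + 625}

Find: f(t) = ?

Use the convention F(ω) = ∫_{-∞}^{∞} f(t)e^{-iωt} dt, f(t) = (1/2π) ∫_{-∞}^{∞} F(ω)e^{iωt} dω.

f(t) = 3 e^{- 4 \left|{t}\right|} \cos{\left(3 t \right)}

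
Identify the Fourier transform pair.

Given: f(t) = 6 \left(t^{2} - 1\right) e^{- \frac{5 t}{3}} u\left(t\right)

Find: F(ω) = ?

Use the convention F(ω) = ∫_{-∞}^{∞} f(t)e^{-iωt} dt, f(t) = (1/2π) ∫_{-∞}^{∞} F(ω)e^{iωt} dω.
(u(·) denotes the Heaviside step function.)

F(ω) = \frac{18 \left(54 i \omega - \left(3 i \omega + 5\right)^{3} + 90\right)}{\left(3 i \omega + 5\right)^{4}}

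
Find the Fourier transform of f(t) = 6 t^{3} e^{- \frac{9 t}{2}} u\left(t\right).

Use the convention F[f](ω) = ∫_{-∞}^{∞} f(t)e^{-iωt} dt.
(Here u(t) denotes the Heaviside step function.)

F(ω) = \frac{576}{\left(2 i \omega + 9\right)^{4}}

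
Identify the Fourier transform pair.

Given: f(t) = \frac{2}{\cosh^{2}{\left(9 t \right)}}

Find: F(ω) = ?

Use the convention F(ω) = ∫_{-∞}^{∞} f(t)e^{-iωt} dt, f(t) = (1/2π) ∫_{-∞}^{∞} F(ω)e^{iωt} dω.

F(ω) = \frac{2 \pi \omega}{81 \sinh{\left(\frac{\pi \omega}{18} \right)}}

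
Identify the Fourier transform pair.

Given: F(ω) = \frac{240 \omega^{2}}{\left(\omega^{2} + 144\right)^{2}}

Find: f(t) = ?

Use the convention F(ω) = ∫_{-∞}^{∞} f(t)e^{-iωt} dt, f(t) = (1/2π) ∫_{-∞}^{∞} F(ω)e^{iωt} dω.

f(t) = 5 \left(1 - 12 \left|{t}\right|\right) e^{- 12 \left|{t}\right|}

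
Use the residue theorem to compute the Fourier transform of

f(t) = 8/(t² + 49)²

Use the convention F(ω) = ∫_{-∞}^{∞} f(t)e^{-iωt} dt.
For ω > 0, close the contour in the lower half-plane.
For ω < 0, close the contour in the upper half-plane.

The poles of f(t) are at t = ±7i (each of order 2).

Let g(z) = f(z)e^{-iωz}; for large |z| the factor e^{-iωz} decays in the lower half-plane when ω > 0 and in the upper half-plane when ω < 0.

Case ω > 0 (lower half-plane, clockwise contour ⇒ F(ω) = -2πi·ΣRes):
  Res_{z = - 7 i} g(z) = \frac{2 i \left(7 \omega + 1\right) e^{- 7 \omega}}{343} (pole of order 2)
  F(ω) = -2πi·ΣRes = \frac{4 \pi \left(7 \omega + 1\right) e^{- 7 \omega}}{343}

Case ω < 0 (upper half-plane, counterclockwise contour ⇒ F(ω) = +2πi·ΣRes):
  Res_{z = 7 i} g(z) = \frac{2 i \left(7 \omega - 1\right) e^{7 \omega}}{343} (pole of order 2)
  F(ω) = 2πi·ΣRes = \frac{4 \pi \left(1 - 7 \omega\right) e^{7 \omega}}{343}

Both cases combine into a single formula in |ω|:

F(ω) = \frac{4 \pi \left(7 \left|{\omega}\right| + 1\right) e^{- 7 \left|{\omega}\right|}}{343}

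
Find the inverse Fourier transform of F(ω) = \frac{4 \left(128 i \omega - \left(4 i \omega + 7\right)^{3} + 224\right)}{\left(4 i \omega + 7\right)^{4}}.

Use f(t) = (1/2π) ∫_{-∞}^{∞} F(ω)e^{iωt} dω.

f(t) = \left(t^{2} - 1\right) e^{- \frac{7 t}{4}} u\left(t\right)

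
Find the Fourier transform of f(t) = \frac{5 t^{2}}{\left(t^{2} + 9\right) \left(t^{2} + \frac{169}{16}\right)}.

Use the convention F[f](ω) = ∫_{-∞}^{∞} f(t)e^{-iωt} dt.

F(ω) = - \frac{48 \pi e^{- 3 \left|{\omega}\right|}}{5} + \frac{52 \pi e^{- \frac{13 \left|{\omega}\right|}{4}}}{5}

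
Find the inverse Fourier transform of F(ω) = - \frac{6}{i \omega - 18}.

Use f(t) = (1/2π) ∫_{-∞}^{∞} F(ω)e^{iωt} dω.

f(t) = 6 e^{18 t} u\left(- t\right)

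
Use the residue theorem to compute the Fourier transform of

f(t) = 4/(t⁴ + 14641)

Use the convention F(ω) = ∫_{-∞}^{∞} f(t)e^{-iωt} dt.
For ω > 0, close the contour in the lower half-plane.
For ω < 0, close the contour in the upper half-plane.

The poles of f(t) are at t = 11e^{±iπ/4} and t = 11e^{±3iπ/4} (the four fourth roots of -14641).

Let g(z) = f(z)e^{-iωz}; for large |z| the factor e^{-iωz} decays in the lower half-plane when ω > 0 and in the upper half-plane when ω < 0.

Case ω > 0 (lower half-plane, clockwise contour ⇒ F(ω) = -2πi·ΣRes):
  Res_{z = - \frac{11 \sqrt{2}}{2} - \frac{11 \sqrt{2} i}{2}} g(z) = \frac{\sqrt{2} i \left(1 - i\right) e^{\frac{11 \sqrt{2} \omega \left(-1 + i\right)}{2}}}{2662}
  Res_{z = \frac{11 \sqrt{2}}{2} - \frac{11 \sqrt{2} i}{2}} g(z) = \frac{\sqrt{2} i \left(1 + i\right) e^{- \frac{11 \sqrt{2} \omega \left(1 + i\right)}{2}}}{2662}
  F(ω) = -2πi·ΣRes = \frac{\sqrt{2} \pi \left(\left(1 - i\right) e^{11 \sqrt{2} i \omega} + 1 + i\right) e^{- \frac{11 \sqrt{2} \omega \left(1 + i\right)}{2}}}{1331} = \frac{4 \pi e^{- \frac{11 \sqrt{2} \omega}{2}} \sin{\left(\frac{11 \sqrt{2} \omega}{2} + \frac{\pi}{4} \right)}}{1331}

Case ω < 0 (upper half-plane, counterclockwise contour ⇒ F(ω) = +2πi·ΣRes):
  Res_{z = \frac{11 \sqrt{2}}{2} + \frac{11 \sqrt{2} i}{2}} g(z) = \frac{\sqrt{2} i \left(-1 + i\right) e^{\frac{11 \sqrt{2} \omega \left(1 - i\right)}{2}}}{2662}
  Res_{z = - \frac{11 \sqrt{2}}{2} + \frac{11 \sqrt{2} i}{2}} g(z) = \frac{\sqrt{2} \left(1 - i\right) e^{\frac{11 \sqrt{2} \omega \left(1 + i\right)}{2}}}{2662}
  F(ω) = 2πi·ΣRes = - \frac{\sqrt{2} i \pi \left(i \left(1 - i\right) e^{\frac{11 \sqrt{2} \omega \left(1 - i\right)}{2}} - \left(1 - i\right) e^{\frac{11 \sqrt{2} \omega \left(1 + i\right)}{2}}\right)}{1331} = \frac{4 \pi e^{\frac{11 \sqrt{2} \omega}{2}} \cos{\left(\frac{11 \sqrt{2} \omega}{2} + \frac{\pi}{4} \right)}}{1331}

Both cases combine into a single formula in |ω|:

F(ω) = \frac{4 \pi e^{- \frac{11 \sqrt{2} \left|{\omega}\right|}{2}} \sin{\left(\frac{11 \sqrt{2} \left|{\omega}\right|}{2} + \frac{\pi}{4} \right)}}{1331}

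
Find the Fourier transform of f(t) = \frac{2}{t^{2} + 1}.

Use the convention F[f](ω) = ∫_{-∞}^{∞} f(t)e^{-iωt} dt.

F(ω) = 2 \pi e^{- \left|{\omega}\right|}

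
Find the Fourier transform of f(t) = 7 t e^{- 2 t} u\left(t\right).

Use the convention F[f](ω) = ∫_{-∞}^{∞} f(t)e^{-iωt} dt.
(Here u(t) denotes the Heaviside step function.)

F(ω) = \frac{7}{\left(i \omega + 2\right)^{2}}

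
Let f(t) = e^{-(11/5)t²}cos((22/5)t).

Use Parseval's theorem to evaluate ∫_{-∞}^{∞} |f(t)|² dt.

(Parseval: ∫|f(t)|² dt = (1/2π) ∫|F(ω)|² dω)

∫|f(t)|² dt = \frac{\sqrt{110} \sqrt{\pi} \left(1 + e^{\frac{22}{5}}\right)}{44 e^{\frac{22}{5}}}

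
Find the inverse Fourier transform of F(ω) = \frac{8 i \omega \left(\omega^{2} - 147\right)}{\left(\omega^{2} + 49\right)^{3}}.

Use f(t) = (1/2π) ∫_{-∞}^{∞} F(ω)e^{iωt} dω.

f(t) = 2 t e^{- 7 \left|{t}\right|} \left|{t}\right|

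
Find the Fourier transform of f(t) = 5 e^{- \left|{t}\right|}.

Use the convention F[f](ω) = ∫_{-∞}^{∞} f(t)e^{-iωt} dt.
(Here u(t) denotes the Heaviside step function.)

F(ω) = \frac{10}{\omega^{2} + 1}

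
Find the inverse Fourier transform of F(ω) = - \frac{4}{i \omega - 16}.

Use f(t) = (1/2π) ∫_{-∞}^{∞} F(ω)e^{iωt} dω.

f(t) = 4 e^{16 t} u\left(- t\right)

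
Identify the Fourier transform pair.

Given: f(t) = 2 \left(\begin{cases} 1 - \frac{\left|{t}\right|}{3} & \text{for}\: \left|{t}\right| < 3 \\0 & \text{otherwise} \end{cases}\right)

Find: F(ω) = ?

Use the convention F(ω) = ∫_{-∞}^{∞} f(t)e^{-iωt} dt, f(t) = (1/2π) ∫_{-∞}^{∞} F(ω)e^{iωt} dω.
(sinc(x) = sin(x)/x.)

F(ω) = 6 \operatorname{sinc}^{2}{\left(\frac{3 \omega}{2} \right)}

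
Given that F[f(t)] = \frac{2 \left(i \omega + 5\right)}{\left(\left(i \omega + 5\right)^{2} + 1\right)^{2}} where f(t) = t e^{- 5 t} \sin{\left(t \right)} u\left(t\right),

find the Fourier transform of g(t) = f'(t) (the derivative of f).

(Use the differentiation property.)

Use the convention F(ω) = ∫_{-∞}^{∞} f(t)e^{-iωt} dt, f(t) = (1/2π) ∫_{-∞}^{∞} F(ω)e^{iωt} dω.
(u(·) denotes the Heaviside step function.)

F[g](ω) = \frac{2 i \omega \left(i \omega + 5\right)}{\left(\left(i \omega + 5\right)^{2} + 1\right)^{2}}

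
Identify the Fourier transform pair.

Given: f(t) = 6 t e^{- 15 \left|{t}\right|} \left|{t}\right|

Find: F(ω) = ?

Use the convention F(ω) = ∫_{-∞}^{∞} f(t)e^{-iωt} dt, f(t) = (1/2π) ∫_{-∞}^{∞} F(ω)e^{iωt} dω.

F(ω) = \frac{24 i \omega \left(\omega^{2} - 675\right)}{\left(\omega^{2} + 225\right)^{3}}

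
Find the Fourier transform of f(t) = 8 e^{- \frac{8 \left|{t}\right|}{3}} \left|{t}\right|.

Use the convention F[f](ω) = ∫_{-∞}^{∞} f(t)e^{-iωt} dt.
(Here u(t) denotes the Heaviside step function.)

F(ω) = \frac{144 \left(64 - 9 \omega^{2}\right)}{\left(9 \omega^{2} + 64\right)^{2}}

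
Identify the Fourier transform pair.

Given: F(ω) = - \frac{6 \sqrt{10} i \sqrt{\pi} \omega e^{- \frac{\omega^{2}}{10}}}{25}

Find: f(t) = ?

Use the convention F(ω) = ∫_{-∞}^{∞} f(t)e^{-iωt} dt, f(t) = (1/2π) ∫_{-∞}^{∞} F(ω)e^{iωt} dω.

f(t) = 6 t e^{- \frac{5 t^{2}}{2}}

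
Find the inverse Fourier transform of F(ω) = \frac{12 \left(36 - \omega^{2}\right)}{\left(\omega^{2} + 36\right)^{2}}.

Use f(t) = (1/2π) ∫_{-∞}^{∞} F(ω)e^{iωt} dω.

f(t) = 6 e^{- 6 \left|{t}\right|} \left|{t}\right|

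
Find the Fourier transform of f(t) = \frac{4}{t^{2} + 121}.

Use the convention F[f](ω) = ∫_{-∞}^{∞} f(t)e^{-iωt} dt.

F(ω) = \frac{4 \pi e^{- 11 \left|{\omega}\right|}}{11}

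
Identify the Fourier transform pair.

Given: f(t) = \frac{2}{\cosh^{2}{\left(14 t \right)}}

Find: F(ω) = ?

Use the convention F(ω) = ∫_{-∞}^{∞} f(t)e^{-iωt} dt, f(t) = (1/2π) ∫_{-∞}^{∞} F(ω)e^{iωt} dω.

F(ω) = \frac{\pi \omega}{98 \sinh{\left(\frac{\pi \omega}{28} \right)}}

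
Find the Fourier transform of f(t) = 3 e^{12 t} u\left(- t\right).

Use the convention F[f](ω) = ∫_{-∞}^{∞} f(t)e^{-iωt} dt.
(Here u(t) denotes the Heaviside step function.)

F(ω) = - \frac{3}{i \omega - 12}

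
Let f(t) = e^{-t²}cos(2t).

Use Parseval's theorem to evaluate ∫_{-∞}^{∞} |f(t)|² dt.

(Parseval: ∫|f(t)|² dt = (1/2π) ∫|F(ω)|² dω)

∫|f(t)|² dt = \frac{\sqrt{2} \sqrt{\pi} \left(1 + e^{2}\right)}{4 e^{2}}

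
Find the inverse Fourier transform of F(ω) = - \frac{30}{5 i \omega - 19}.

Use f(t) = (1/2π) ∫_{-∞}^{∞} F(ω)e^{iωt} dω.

f(t) = 6 e^{\frac{19 t}{5}} u\left(- t\right)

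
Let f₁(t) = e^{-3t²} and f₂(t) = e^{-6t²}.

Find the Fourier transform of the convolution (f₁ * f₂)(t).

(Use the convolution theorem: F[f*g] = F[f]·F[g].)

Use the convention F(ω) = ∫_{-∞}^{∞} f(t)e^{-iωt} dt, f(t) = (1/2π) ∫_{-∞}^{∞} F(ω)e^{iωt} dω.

F[f₁*f₂](ω) = \frac{\sqrt{2} \pi e^{- \frac{\omega^{2}}{8}}}{6}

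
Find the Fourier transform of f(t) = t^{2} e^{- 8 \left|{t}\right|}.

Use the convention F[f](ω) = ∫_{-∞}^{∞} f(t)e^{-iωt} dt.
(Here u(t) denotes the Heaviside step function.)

F(ω) = \frac{32 \left(64 - 3 \omega^{2}\right)}{\left(\omega^{2} + 64\right)^{3}}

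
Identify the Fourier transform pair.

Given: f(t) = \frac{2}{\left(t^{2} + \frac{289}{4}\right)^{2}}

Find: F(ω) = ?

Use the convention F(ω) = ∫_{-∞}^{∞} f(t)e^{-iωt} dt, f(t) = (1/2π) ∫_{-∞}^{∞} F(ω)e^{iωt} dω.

F(ω) = \frac{4 \pi \left(17 \left|{\omega}\right| + 2\right) e^{- \frac{17 \left|{\omega}\right|}{2}}}{4913}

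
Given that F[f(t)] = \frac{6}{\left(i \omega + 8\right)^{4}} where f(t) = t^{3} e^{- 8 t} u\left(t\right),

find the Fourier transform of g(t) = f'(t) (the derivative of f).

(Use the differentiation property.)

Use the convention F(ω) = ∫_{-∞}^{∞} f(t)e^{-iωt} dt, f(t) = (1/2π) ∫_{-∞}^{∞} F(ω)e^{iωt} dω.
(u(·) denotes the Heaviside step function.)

F[g](ω) = \frac{6 i \omega}{\left(i \omega + 8\right)^{4}}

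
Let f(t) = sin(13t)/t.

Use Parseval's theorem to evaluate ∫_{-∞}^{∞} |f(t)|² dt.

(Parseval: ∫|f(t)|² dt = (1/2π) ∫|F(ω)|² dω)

∫|f(t)|² dt = 13 \pi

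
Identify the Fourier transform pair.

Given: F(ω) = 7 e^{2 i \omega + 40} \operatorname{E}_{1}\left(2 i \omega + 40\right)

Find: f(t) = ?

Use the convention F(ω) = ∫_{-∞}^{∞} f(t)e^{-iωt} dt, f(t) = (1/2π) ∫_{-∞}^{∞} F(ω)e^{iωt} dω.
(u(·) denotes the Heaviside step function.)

f(t) = \frac{7 e^{- 20 t} u\left(t\right)}{t + 2}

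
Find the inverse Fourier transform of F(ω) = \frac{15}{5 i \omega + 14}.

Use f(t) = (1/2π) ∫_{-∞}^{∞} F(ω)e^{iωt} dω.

f(t) = 3 e^{- \frac{14 t}{5}} u\left(t\right)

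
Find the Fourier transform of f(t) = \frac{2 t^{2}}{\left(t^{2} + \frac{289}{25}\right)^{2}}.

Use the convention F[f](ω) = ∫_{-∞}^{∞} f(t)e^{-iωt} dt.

F(ω) = \frac{\pi \left(5 - 17 \left|{\omega}\right|\right) e^{- \frac{17 \left|{\omega}\right|}{5}}}{17}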